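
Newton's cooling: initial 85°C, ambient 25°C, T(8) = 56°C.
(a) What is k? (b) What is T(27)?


Newton's law: T(t) = T_a + (T₀ - T_a)e^(-kt).
(a) Use T(8) = 56: (56 - 25)/(85 - 25) = e^(-k·8), so k = -ln(0.517)/8 ≈ 0.0825.
(b) Apply k to t = 27: T(27) = 25 + (60)e^(-2.229) ≈ 31.5°C.


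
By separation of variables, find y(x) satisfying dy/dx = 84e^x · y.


Separate variables: dy/y = 84e^x dx.
Integrate: ln|y| = 84e^x + C₀.
Exponentiate: y = Ce^(84e^x).


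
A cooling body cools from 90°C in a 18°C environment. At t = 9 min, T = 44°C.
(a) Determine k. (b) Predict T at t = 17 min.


Newton's law: T(t) = T_a + (T₀ - T_a)e^(-kt).
(a) Use T(9) = 44: (44 - 18)/(90 - 18) = e^(-k·9), so k = -ln(0.361)/9 ≈ 0.1132.
(b) Apply k to t = 17: T(17) = 18 + (72)e^(-1.924) ≈ 28.5°C.


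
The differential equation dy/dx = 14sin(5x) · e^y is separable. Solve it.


Separate: e^(-y) dy = 14sin(5x) dx.
Integrate: -e^(-y) = -(14/5)cos(5x) + C₀.
Rearrange: e^(-y) = (14/5)cos(5x) + C.


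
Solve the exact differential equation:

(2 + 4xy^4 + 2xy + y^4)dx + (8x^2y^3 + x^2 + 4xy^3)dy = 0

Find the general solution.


Check exactness: ∂M/∂y = 16xy^3 + 2x + 4y^3 and ∂N/∂x = 16xy^3 + 2x + 4y^3; equal, so the equation is exact.
Integrate M with respect to x (treating y as constant): ∫M dx = 2x + 2x^2y^4 + x^2y + xy^4 + h(y).
Differentiate w.r.t. y and set equal to N: all terms match, so h'(y) = 0 and h is a constant absorbed into C.
General solution: 2x + 2x^2y^4 + x^2y + xy^4 = C.


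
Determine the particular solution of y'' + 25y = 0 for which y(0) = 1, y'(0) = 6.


Characteristic roots of r² + 25 = 0 are ±5i, so y = C₁cos(5x) + C₂sin(5x).
Apply y(0) = 1: C₁ = 1. Differentiate and apply y'(0) = 6: 5·C₂ = 6, so C₂ = 6/5.
Particular solution: y = cos(5x) + (6/5)sin(5x).


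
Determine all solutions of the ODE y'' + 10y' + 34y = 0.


Characteristic equation: r² + 10r + 34 = 0.
Discriminant is negative; roots r = -5 ± 3i (complex conjugate pair).
General solution uses e^(α x)(C₁ cos(β x) + C₂ sin(β x)): y = e^(-5x)(C₁cos(3x) + C₂sin(3x)).


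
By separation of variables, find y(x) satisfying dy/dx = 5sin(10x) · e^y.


Separate: e^(-y) dy = 5sin(10x) dx.
Integrate: -e^(-y) = -(1/2)cos(10x) + C₀.
Rearrange: e^(-y) = (1/2)cos(10x) + C.


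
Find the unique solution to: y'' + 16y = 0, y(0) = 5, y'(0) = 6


Characteristic roots of r² + 16 = 0 are ±4i, so y = C₁cos(4x) + C₂sin(4x).
Apply y(0) = 5: C₁ = 5. Differentiate and apply y'(0) = 6: 4·C₂ = 6, so C₂ = 3/2.
Particular solution: y = 5cos(4x) + (3/2)sin(4x).


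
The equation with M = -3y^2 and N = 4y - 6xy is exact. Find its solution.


Check exactness: ∂M/∂y = -6y and ∂N/∂x = -6y; equal, so the equation is exact.
Integrate M with respect to x (treating y as constant): ∫M dx = -3xy^2 + h(y).
Differentiate w.r.t. y and set equal to N: the x-dependent terms already match, leaving h'(y) = 4y. Integrate: h(y) = 2y^2.
So F(x,y) = 2y^2 - 3xy^2.
General solution: 2y^2 - 3xy^2 = C.


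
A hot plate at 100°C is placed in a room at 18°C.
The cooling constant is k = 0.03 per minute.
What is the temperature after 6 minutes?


Newton's law: dT/dt = -k(T - T_a) has solution T(t) = T_a + (T₀ - T_a)e^(-kt).
Plug in T_a = 18, T₀ = 100, k = 0.03, t = 6: T(6) = 18 + (82)e^(-0.18) ≈ 86.5°C.


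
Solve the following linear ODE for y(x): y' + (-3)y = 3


P(x) = -3 ⇒ μ = e^(-3x).
(μ y)' = 3e^(-3x) ⇒ μ y = -e^(-3x) + C.
Divide by μ: y = -1 + Ce^(3x).


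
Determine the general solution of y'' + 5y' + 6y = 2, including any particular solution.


Characteristic roots of r² + 5r + 6 = 0 are -3, -2.
y_h = C₁e^(-3x) + C₂e^(-2x).
Constant forcing; try y_p = A. Then 6A = 2 ⇒ A = 1/3.
General solution: y = C₁e^(-3x) + C₂e^(-2x) + 1/3.


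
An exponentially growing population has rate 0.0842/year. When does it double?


Exponential growth: P(t) = P₀ e^(0.0842t). Set P(t)/P₀ = 2: e^(0.0842t) = 2.
Solve: t = ln(2)/0.0842 ≈ 8.23 years.


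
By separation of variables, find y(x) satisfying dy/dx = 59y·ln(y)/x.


Separate: dy/[y ln(y)] = 59 dx/x.
Substitute u = ln(y): du/u = 59 dx/x.
Integrate: ln|ln(y)| = 59ln|x| + C₀, hence ln(y) = C·x^59.


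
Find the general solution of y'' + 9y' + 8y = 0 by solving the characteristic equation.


Characteristic equation: r² + 9r + 8 = 0.
Factor: (r + 8)(r + 1) = 0 ⇒ r = -8, -1 (distinct real).
General solution: y = C₁e^(-8x) + C₂e^(-x).


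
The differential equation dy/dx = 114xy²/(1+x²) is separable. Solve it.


Separate: dy/y² = 114x/(1+x²) dx.
Integrate LHS: ∫ dy/y² = -1/y.
Integrate RHS via u = 1+x²: 57ln(1+x²) + C.
Result: -1/y = 57ln(1+x²) + C.


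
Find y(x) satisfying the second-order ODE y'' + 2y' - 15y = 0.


Characteristic equation: r² + 2r - 15 = 0.
Factor: (r + 5)(r - 3) = 0 ⇒ r = -5, 3 (distinct real).
General solution: y = C₁e^(-5x) + C₂e^(3x).


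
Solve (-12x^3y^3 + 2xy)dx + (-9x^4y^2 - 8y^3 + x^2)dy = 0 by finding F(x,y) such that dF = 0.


Check exactness: ∂M/∂y = -36x^3y^2 + 2x and ∂N/∂x = -36x^3y^2 + 2x; equal, so the equation is exact.
Integrate M with respect to x (treating y as constant): ∫M dx = -3x^4y^3 + x^2y + h(y).
Differentiate w.r.t. y and set equal to N: the x-dependent terms already match, leaving h'(y) = -8y^3. Integrate: h(y) = -2y^4.
So F(x,y) = -3x^4y^3 - 2y^4 + x^2y.
General solution: -3x^4y^3 - 2y^4 + x^2y = C.


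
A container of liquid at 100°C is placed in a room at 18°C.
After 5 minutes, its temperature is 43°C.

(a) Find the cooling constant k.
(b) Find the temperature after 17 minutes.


Newton's law: T(t) = T_a + (T₀ - T_a)e^(-kt).
(a) Use T(5) = 43: (43 - 18)/(100 - 18) = e^(-k·5), so k = -ln(0.305)/5 ≈ 0.2376.
(b) Apply k to t = 17: T(17) = 18 + (82)e^(-4.039) ≈ 19.4°C.


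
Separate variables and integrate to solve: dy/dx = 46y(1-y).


Separate: dy/[y(1-y)] = 46 dx.
Partial fractions: 1/[y(1-y)] = 1/y + 1/(1-y).
Integrate: ln|y/(1-y)| = 46x + C₀.
Solve for y: y = 1/(1 + Ce^(-46x)).


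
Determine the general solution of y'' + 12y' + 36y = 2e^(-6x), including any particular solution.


Characteristic polynomial (r + 6)² = 0; repeated root r = -6.
y_h = (C₁ + C₂x)e^(-6x). Forcing matches the repeated root (resonance), so try y_p = Ax² e^(-6x).
Substitute and solve for A: 2A = 2, so A = 1.
General solution: y = (C₁ + C₂x + x²)e^(-6x).


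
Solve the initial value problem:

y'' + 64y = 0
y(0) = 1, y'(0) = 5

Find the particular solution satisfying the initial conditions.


Characteristic roots of r² + 64 = 0 are ±8i, so y = C₁cos(8x) + C₂sin(8x).
Apply y(0) = 1: C₁ = 1. Differentiate and apply y'(0) = 5: 8·C₂ = 5, so C₂ = 5/8.
Particular solution: y = cos(8x) + (5/8)sin(8x).


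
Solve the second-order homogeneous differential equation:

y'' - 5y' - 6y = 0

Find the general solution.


Characteristic equation: r² - 5r - 6 = 0.
Factor: (r - 6)(r + 1) = 0 ⇒ r = 6, -1 (distinct real).
General solution: y = C₁e^(6x) + C₂e^(-x).


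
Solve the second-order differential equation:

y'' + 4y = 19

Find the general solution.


Homogeneous part: r² + 4 = 0 ⇒ r = ±2i, so y_h = C₁cos(2x) + C₂sin(2x).
Try constant y_p = A; plug in: 4A = 19 ⇒ A = 19/4.
General solution: y = C₁cos(2x) + C₂sin(2x) + 19/4.


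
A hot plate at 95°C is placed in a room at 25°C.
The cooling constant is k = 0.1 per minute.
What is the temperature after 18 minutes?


Newton's law: dT/dt = -k(T - T_a) has solution T(t) = T_a + (T₀ - T_a)e^(-kt).
Plug in T_a = 25, T₀ = 95, k = 0.1, t = 18: T(18) = 25 + (70)e^(-1.80) ≈ 36.6°C.


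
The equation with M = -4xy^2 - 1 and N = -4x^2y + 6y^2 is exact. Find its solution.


Check exactness: ∂M/∂y = -8xy and ∂N/∂x = -8xy; equal, so the equation is exact.
Integrate M with respect to x (treating y as constant): ∫M dx = -2x^2y^2 - x + h(y).
Differentiate w.r.t. y and set equal to N: the x-dependent terms already match, leaving h'(y) = 6y^2. Integrate: h(y) = 2y^3.
So F(x,y) = -2x^2y^2 - x + 2y^3.
General solution: -2x^2y^2 - x + 2y^3 = C.


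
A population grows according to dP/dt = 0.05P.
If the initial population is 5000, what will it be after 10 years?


The ODE dP/dt = 0.05P has solution P(t) = P(0)e^(0.05t).
Substitute P(0) = 5000 and t = 10: P(10) = 5000 e^(0.50) ≈ 8244.


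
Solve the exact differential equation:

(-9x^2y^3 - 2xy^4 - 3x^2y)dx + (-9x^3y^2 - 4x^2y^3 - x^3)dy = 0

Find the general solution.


Check exactness: ∂M/∂y = -27x^2y^2 - 8xy^3 - 3x^2 and ∂N/∂x = -27x^2y^2 - 8xy^3 - 3x^2; equal, so the equation is exact.
Integrate M with respect to x (treating y as constant): ∫M dx = -3x^3y^3 - x^2y^4 - x^3y + h(y).
Differentiate w.r.t. y and set equal to N: all terms match, so h'(y) = 0 and h is a constant absorbed into C.
General solution: -3x^3y^3 - x^2y^4 - x^3y = C.


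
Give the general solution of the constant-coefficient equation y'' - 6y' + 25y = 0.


Characteristic equation: r² - 6r + 25 = 0.
Discriminant is negative; roots r = 3 ± 4i (complex conjugate pair).
General solution uses e^(α x)(C₁ cos(β x) + C₂ sin(β x)): y = e^(3x)(C₁cos(4x) + C₂sin(4x)).


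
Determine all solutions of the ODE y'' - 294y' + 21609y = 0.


Characteristic equation: r² - 294r + 21609 = 0, i.e. (r - 147)² = 0.
Repeated root r = 147; include an x factor for the second linearly independent solution.
General solution: y = (C₁ + C₂x)e^(147x).


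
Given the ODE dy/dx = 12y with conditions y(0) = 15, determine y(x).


General solution of y' = 12y is y = Ce^(12x).
Apply y(0) = 15: C = 15.
Particular solution: y = 15e^(12x).


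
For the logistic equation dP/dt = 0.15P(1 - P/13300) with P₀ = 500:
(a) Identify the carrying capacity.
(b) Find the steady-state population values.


Logistic ODE dP/dt = 0.15P(1 - P/13300) has equilibria where dP/dt = 0, i.e. P = 0 or P = 13300.
The coefficient (1 - P/K) = 0 when P = K, identifying K = 13300 as the carrying capacity.
(a) K = 13300; (b) equilibria P = 0 and P = 13300.


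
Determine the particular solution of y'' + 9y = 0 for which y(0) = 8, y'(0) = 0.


Characteristic roots of r² + 9 = 0 are ±3i, so y = C₁cos(3x) + C₂sin(3x).
Apply y(0) = 8: C₁ = 8. Differentiate and apply y'(0) = 0: 3·C₂ = 0, so C₂ = 0.
Particular solution: y = 8cos(3x).


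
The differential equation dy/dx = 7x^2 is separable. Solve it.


Integrate both sides with respect to x: y = ∫ 7x^2 dx = (7/3)x^3 + C.


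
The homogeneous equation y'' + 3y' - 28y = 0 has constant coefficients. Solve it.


Characteristic equation: r² + 3r - 28 = 0.
Factor: (r - 4)(r + 7) = 0 ⇒ r = 4, -7 (distinct real).
General solution: y = C₁e^(4x) + C₂e^(-7x).


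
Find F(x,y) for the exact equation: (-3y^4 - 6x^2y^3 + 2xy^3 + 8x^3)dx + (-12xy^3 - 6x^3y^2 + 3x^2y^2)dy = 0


Check exactness: ∂M/∂y = -12y^3 - 18x^2y^2 + 6xy^2 and ∂N/∂x = -12y^3 - 18x^2y^2 + 6xy^2; equal, so the equation is exact.
Integrate M with respect to x (treating y as constant): ∫M dx = -3xy^4 - 2x^3y^3 + x^2y^3 + 2x^4 + h(y).
Differentiate w.r.t. y and set equal to N: all terms match, so h'(y) = 0 and h is a constant absorbed into C.
General solution: -3xy^4 - 2x^3y^3 + x^2y^3 + 2x^4 = C.


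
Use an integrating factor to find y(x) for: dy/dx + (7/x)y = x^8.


P(x) = 7/x ⇒ μ = x^7.
(x^7 y)' = x^15 ⇒ x^7 y = x^16/(16) + C.
Solve for y: y = (1/16)x^9 + C/x^7.


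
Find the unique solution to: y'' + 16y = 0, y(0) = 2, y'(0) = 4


Characteristic roots of r² + 16 = 0 are ±4i, so y = C₁cos(4x) + C₂sin(4x).
Apply y(0) = 2: C₁ = 2. Differentiate and apply y'(0) = 4: 4·C₂ = 4, so C₂ = 1.
Particular solution: y = 2cos(4x) + sin(4x).


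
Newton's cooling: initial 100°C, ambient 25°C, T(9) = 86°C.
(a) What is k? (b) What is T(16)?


Newton's law: T(t) = T_a + (T₀ - T_a)e^(-kt).
(a) Use T(9) = 86: (86 - 25)/(100 - 25) = e^(-k·9), so k = -ln(0.813)/9 ≈ 0.0230.
(b) Apply k to t = 16: T(16) = 25 + (75)e^(-0.367) ≈ 76.9°C.


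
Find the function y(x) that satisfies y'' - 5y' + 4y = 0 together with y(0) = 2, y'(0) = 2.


Characteristic roots of r² - 5r + 4 = 0 are 1, 4.
General solution y = c₁ e^(x) + c₂ e^(4x).
Apply y(0) = 2: c₁ + c₂ = 2. Apply y'(0) = 2: 1 c₁ + 4 c₂ = 2.
Solve: c₁ = 2, c₂ = 0.
Particular solution: y = 2e^(x) + 0e^(4x).


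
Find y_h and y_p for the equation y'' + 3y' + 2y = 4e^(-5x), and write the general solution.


Characteristic roots of r² + 3r + 2 = 0 are -1, -2.
y_h = C₁e^(-x) + C₂e^(-2x).
Forcing exponent -5 is not a characteristic root; try y_p = Ae^(-5x).
Substitute: A·(25 + (3)·-5 + (2)) = A·12 = 4, so A = 1/3.
General solution: y = C₁e^(-x) + C₂e^(-2x) + (1/3)e^(-5x).


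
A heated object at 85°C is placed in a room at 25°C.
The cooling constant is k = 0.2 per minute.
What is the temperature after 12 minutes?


Newton's law: dT/dt = -k(T - T_a) has solution T(t) = T_a + (T₀ - T_a)e^(-kt).
Plug in T_a = 25, T₀ = 85, k = 0.2, t = 12: T(12) = 25 + (60)e^(-2.40) ≈ 30.4°C.


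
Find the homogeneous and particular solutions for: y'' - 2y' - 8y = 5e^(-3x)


Characteristic roots of r² - 2r - 8 = 0 are 4, -2.
y_h = C₁e^(4x) + C₂e^(-2x).
Forcing exponent -3 is not a characteristic root; try y_p = Ae^(-3x).
Substitute: A·(9 + (-2)·-3 + (-8)) = A·7 = 5, so A = 5/7.
General solution: y = C₁e^(4x) + C₂e^(-2x) + (5/7)e^(-3x).


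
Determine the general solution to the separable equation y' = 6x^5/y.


Separate variables: y dy = 6x^5 dx.
Integrate both sides: y²/2 = x^6 + C₀.
Multiply by 2: y² = 2x^6 + C.


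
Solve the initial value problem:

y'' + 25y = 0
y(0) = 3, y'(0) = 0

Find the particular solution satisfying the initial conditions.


Characteristic roots of r² + 25 = 0 are ±5i, so y = C₁cos(5x) + C₂sin(5x).
Apply y(0) = 3: C₁ = 3. Differentiate and apply y'(0) = 0: 5·C₂ = 0, so C₂ = 0.
Particular solution: y = 3cos(5x).


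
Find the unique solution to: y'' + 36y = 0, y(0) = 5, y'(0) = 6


Characteristic roots of r² + 36 = 0 are ±6i, so y = C₁cos(6x) + C₂sin(6x).
Apply y(0) = 5: C₁ = 5. Differentiate and apply y'(0) = 6: 6·C₂ = 6, so C₂ = 1.
Particular solution: y = 5cos(6x) + sin(6x).


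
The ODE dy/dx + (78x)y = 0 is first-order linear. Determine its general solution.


P(x) = 78x ⇒ μ = e^(39x²).
Q(x) = 0 so μ y is constant: y = Ce^(-39x²).


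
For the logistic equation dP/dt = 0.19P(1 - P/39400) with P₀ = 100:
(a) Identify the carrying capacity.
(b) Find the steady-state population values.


Logistic ODE dP/dt = 0.19P(1 - P/39400) has equilibria where dP/dt = 0, i.e. P = 0 or P = 39400.
The coefficient (1 - P/K) = 0 when P = K, identifying K = 39400 as the carrying capacity.
(a) K = 39400; (b) equilibria P = 0 and P = 39400.


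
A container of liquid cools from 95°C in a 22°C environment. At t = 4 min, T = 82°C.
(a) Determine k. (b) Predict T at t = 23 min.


Newton's law: T(t) = T_a + (T₀ - T_a)e^(-kt).
(a) Use T(4) = 82: (82 - 22)/(95 - 22) = e^(-k·4), so k = -ln(0.822)/4 ≈ 0.0490.
(b) Apply k to t = 23: T(23) = 22 + (73)e^(-1.128) ≈ 45.6°C.


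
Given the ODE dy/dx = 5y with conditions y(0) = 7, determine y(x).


General solution of y' = 5y is y = Ce^(5x).
Apply y(0) = 7: C = 7.
Particular solution: y = 7e^(5x).


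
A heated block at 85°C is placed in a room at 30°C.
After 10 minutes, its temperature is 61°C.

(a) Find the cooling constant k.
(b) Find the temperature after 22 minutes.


Newton's law: T(t) = T_a + (T₀ - T_a)e^(-kt).
(a) Use T(10) = 61: (61 - 30)/(85 - 30) = e^(-k·10), so k = -ln(0.564)/10 ≈ 0.0573.
(b) Apply k to t = 22: T(22) = 30 + (55)e^(-1.261) ≈ 45.6°C.


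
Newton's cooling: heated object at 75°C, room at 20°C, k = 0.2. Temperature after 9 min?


Newton's law: dT/dt = -k(T - T_a) has solution T(t) = T_a + (T₀ - T_a)e^(-kt).
Plug in T_a = 20, T₀ = 75, k = 0.2, t = 9: T(9) = 20 + (55)e^(-1.80) ≈ 29.1°C.


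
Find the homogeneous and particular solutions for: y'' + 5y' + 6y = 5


Characteristic roots of r² + 5r + 6 = 0 are -3, -2.
y_h = C₁e^(-3x) + C₂e^(-2x).
Forcing exponent 0 is not a characteristic root; try y_p = A.
Substitute: A·(0 + (5)·0 + (6)) = A·6 = 5, so A = 5/6.
General solution: y = C₁e^(-3x) + C₂e^(-2x) + 5/6.


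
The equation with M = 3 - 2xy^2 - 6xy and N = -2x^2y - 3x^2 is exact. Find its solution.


Check exactness: ∂M/∂y = -4xy - 6x and ∂N/∂x = -4xy - 6x; equal, so the equation is exact.
Integrate M with respect to x (treating y as constant): ∫M dx = 3x - x^2y^2 - 3x^2y + h(y).
Differentiate w.r.t. y and set equal to N: all terms match, so h'(y) = 0 and h is a constant absorbed into C.
General solution: 3x - x^2y^2 - 3x^2y = C.


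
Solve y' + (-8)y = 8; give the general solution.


P(x) = -8 ⇒ μ = e^(-8x).
(μ y)' = 8e^(-8x) ⇒ μ y = -e^(-8x) + C.
Divide by μ: y = -1 + Ce^(8x).


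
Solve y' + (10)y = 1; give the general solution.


P(x) = 10, Q(x) = 1; integrating factor μ = e^(10x).
(μ y)' = e^(10x) ⇒ μ y = (1/10)e^(10x) + C.
Divide by μ: y = 1/10 + Ce^(-10x).


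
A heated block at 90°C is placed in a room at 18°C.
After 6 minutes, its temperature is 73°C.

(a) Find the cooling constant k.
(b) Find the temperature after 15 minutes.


Newton's law: T(t) = T_a + (T₀ - T_a)e^(-kt).
(a) Use T(6) = 73: (73 - 18)/(90 - 18) = e^(-k·6), so k = -ln(0.764)/6 ≈ 0.0449.
(b) Apply k to t = 15: T(15) = 18 + (72)e^(-0.673) ≈ 54.7°C.


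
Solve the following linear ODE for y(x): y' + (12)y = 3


P(x) = 12, Q(x) = 3; integrating factor μ = e^(12x).
(μ y)' = 3e^(12x) ⇒ μ y = (1/4)e^(12x) + C.
Divide by μ: y = 1/4 + Ce^(-12x).


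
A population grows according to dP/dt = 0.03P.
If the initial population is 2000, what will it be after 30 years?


The ODE dP/dt = 0.03P has solution P(t) = P(0)e^(0.03t).
Substitute P(0) = 2000 and t = 30: P(30) = 2000 e^(0.90) ≈ 4919.


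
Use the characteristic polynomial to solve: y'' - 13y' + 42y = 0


Characteristic equation: r² - 13r + 42 = 0.
Factor: (r - 7)(r - 6) = 0 ⇒ r = 7, 6 (distinct real).
General solution: y = C₁e^(7x) + C₂e^(6x).


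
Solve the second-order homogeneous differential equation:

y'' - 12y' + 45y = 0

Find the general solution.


Characteristic equation: r² - 12r + 45 = 0.
Discriminant is negative; roots r = 6 ± 3i (complex conjugate pair).
General solution uses e^(α x)(C₁ cos(β x) + C₂ sin(β x)): y = e^(6x)(C₁cos(3x) + C₂sin(3x)).


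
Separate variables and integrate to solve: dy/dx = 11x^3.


Integrate both sides with respect to x: y = ∫ 11x^3 dx = (11/4)x^4 + C.


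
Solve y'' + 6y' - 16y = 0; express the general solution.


Characteristic equation: r² + 6r - 16 = 0.
Factor: (r - 2)(r + 8) = 0 ⇒ r = 2, -8 (distinct real).
General solution: y = C₁e^(2x) + C₂e^(-8x).


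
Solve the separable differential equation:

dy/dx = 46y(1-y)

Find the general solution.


Separate: dy/[y(1-y)] = 46 dx.
Partial fractions: 1/[y(1-y)] = 1/y + 1/(1-y).
Integrate: ln|y/(1-y)| = 46x + C₀.
Solve for y: y = 1/(1 + Ce^(-46x)).


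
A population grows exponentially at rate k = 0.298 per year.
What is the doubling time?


Exponential growth: P(t) = P₀ e^(0.298t). Set P(t)/P₀ = 2: e^(0.298t) = 2.
Solve: t = ln(2)/0.298 ≈ 2.33 years.


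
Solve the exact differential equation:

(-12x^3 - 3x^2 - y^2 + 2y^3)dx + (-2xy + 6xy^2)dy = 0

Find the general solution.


Check exactness: ∂M/∂y = -2y + 6y^2 and ∂N/∂x = -2y + 6y^2; equal, so the equation is exact.
Integrate M with respect to x (treating y as constant): ∫M dx = -3x^4 - x^3 - xy^2 + 2xy^3 + h(y).
Differentiate w.r.t. y and set equal to N: all terms match, so h'(y) = 0 and h is a constant absorbed into C.
General solution: -3x^4 - x^3 - xy^2 + 2xy^3 = C.


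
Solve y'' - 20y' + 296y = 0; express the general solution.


Characteristic equation: r² - 20r + 296 = 0.
Discriminant is negative; roots r = 10 ± 14i (complex conjugate pair).
General solution uses e^(α x)(C₁ cos(β x) + C₂ sin(β x)): y = e^(10x)(C₁cos(14x) + C₂sin(14x)).


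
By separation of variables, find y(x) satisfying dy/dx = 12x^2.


Integrate both sides with respect to x: y = ∫ 12x^2 dx = 4x^3 + C.


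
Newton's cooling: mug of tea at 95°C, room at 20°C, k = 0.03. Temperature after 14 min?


Newton's law: dT/dt = -k(T - T_a) has solution T(t) = T_a + (T₀ - T_a)e^(-kt).
Plug in T_a = 20, T₀ = 95, k = 0.03, t = 14: T(14) = 20 + (75)e^(-0.42) ≈ 69.3°C.


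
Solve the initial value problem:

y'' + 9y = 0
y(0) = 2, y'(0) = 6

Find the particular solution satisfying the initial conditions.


Characteristic roots of r² + 9 = 0 are ±3i, so y = C₁cos(3x) + C₂sin(3x).
Apply y(0) = 2: C₁ = 2. Differentiate and apply y'(0) = 6: 3·C₂ = 6, so C₂ = 2.
Particular solution: y = 2cos(3x) + 2sin(3x).


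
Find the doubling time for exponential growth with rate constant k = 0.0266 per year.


Exponential growth: P(t) = P₀ e^(0.0266t). Set P(t)/P₀ = 2: e^(0.0266t) = 2.
Solve: t = ln(2)/0.0266 ≈ 26.06 years.


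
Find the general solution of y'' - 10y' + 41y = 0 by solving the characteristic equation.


Characteristic equation: r² - 10r + 41 = 0.
Discriminant is negative; roots r = 5 ± 4i (complex conjugate pair).
General solution uses e^(α x)(C₁ cos(β x) + C₂ sin(β x)): y = e^(5x)(C₁cos(4x) + C₂sin(4x)).


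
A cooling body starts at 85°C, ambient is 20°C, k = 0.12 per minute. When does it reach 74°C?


From T(t) = T_a + (T₀ - T_a)e^(-kt), set T(t) = 74:
(74 - 20) / (85 - 20) = e^(-0.12t), so t = -ln(0.831)/0.12 ≈ 1.5 minutes.


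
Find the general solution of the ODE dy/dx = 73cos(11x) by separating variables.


g(y) = 1, so integrate directly: y = ∫ 73cos(11x) dx = (73/11)sin(11x) + C.


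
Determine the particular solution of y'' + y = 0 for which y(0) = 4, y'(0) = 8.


Characteristic roots of r² + 1 = 0 are ±1i, so y = C₁cos(x) + C₂sin(x).
Apply y(0) = 4: C₁ = 4. Differentiate and apply y'(0) = 8: 1·C₂ = 8, so C₂ = 8.
Particular solution: y = 4cos(x) + 8sin(x).


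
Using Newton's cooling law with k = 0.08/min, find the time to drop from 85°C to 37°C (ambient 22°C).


From T(t) = T_a + (T₀ - T_a)e^(-kt), set T(t) = 37:
(37 - 22) / (85 - 22) = e^(-0.08t), so t = -ln(0.238)/0.08 ≈ 17.9 minutes.


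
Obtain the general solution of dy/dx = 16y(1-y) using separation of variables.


Separate: dy/[y(1-y)] = 16 dx.
Partial fractions: 1/[y(1-y)] = 1/y + 1/(1-y).
Integrate: ln|y/(1-y)| = 16x + C₀.
Solve for y: y = 1/(1 + Ce^(-16x)).


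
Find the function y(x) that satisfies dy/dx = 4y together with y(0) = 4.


General solution of y' = 4y is y = Ce^(4x).
Apply y(0) = 4: C = 4.
Particular solution: y = 4e^(4x).


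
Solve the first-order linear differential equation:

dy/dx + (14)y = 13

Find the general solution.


P(x) = 14, Q(x) = 13; integrating factor μ = e^(14x).
(μ y)' = 13e^(14x) ⇒ μ y = (13/14)e^(14x) + C.
Divide by μ: y = 13/14 + Ce^(-14x).


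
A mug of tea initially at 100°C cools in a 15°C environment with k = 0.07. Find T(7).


Newton's law: dT/dt = -k(T - T_a) has solution T(t) = T_a + (T₀ - T_a)e^(-kt).
Plug in T_a = 15, T₀ = 100, k = 0.07, t = 7: T(7) = 15 + (85)e^(-0.49) ≈ 67.1°C.


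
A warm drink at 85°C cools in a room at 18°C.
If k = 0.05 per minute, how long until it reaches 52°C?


From T(t) = T_a + (T₀ - T_a)e^(-kt), set T(t) = 52:
(52 - 18) / (85 - 18) = e^(-0.05t), so t = -ln(0.507)/0.05 ≈ 13.6 minutes.


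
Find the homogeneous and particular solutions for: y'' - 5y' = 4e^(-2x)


Characteristic roots of r² - 5r = 0 are 0, 5.
y_h = C₁ + C₂e^(5x).
Forcing exponent -2 is not a characteristic root; try y_p = Ae^(-2x).
Substitute: A·(4 + (-5)·-2 + (0)) = A·14 = 4, so A = 2/7.
General solution: y = C₁ + C₂e^(5x) + (2/7)e^(-2x).


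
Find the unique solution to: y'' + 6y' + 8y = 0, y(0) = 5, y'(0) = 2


Characteristic roots of r² + 6r + 8 = 0 are -2, -4.
General solution y = c₁ e^(-2x) + c₂ e^(-4x).
Apply y(0) = 5: c₁ + c₂ = 5. Apply y'(0) = 2: -2 c₁ - 4 c₂ = 2.
Solve: c₁ = 11, c₂ = -6.
Particular solution: y = 11e^(-2x) - 6e^(-4x).


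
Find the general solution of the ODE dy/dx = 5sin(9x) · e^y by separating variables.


Separate: e^(-y) dy = 5sin(9x) dx.
Integrate: -e^(-y) = -(5/9)cos(9x) + C₀.
Rearrange: e^(-y) = (5/9)cos(9x) + C.


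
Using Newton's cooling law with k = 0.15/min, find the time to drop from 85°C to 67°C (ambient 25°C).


From T(t) = T_a + (T₀ - T_a)e^(-kt), set T(t) = 67:
(67 - 25) / (85 - 25) = e^(-0.15t), so t = -ln(0.700)/0.15 ≈ 2.4 minutes.


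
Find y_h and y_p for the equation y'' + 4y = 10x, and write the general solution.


Homogeneous: r² + 4 = 0 ⇒ r = ±2i, y_h = C₁cos(2x) + C₂sin(2x).
Polynomial forcing; try y_p = Ax + B. Then y_p'' + 4 y_p = 4(Ax + B) = 10x, so B = 0 and A = 5/2.
General solution: y = C₁cos(2x) + C₂sin(2x) + (5/2)x.


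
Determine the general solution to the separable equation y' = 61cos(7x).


g(y) = 1, so integrate directly: y = ∫ 61cos(7x) dx = (61/7)sin(7x) + C.


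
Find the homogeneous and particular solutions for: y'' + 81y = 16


Homogeneous part: r² + 81 = 0 ⇒ r = ±9i, so y_h = C₁cos(9x) + C₂sin(9x).
Try constant y_p = A; plug in: 81A = 16 ⇒ A = 16/81.
General solution: y = C₁cos(9x) + C₂sin(9x) + 16/81.


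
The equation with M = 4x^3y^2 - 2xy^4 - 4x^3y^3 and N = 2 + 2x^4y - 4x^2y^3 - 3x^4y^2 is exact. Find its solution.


Check exactness: ∂M/∂y = 8x^3y - 8xy^3 - 12x^3y^2 and ∂N/∂x = 8x^3y - 8xy^3 - 12x^3y^2; equal, so the equation is exact.
Integrate M with respect to x (treating y as constant): ∫M dx = x^4y^2 - x^2y^4 - x^4y^3 + h(y).
Differentiate w.r.t. y and set equal to N: the x-dependent terms already match, leaving h'(y) = 2. Integrate: h(y) = 2y.
So F(x,y) = 2y + x^4y^2 - x^2y^4 - x^4y^3.
General solution: 2y + x^4y^2 - x^2y^4 - x^4y^3 = C.


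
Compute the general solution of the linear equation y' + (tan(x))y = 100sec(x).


P(x) = tan(x) ⇒ μ = e^(∫tan(x)dx) = sec(x).
(sec(x) y)' = 100sec²(x) ⇒ sec(x) y = 100tan(x) + C.
Multiply by cos(x): y = 100sin(x) + C·cos(x).


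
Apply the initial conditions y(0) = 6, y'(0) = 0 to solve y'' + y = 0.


Characteristic roots of r² + 1 = 0 are ±1i, so y = C₁cos(x) + C₂sin(x).
Apply y(0) = 6: C₁ = 6. Differentiate and apply y'(0) = 0: 1·C₂ = 0, so C₂ = 0.
Particular solution: y = 6cos(x).


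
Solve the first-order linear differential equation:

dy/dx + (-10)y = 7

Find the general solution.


P(x) = -10 ⇒ μ = e^(-10x).
(μ y)' = 7e^(-10x) ⇒ μ y = -(7/10)e^(-10x) + C.
Divide by μ: y = -7/10 + Ce^(10x).


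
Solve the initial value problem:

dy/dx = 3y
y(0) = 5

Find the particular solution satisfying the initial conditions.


General solution of y' = 3y is y = Ce^(3x).
Apply y(0) = 5: C = 5.
Particular solution: y = 5e^(3x).


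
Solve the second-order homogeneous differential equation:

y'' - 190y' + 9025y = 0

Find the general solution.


Characteristic equation: r² - 190r + 9025 = 0, i.e. (r - 95)² = 0.
Repeated root r = 95; include an x factor for the second linearly independent solution.
General solution: y = (C₁ + C₂x)e^(95x).


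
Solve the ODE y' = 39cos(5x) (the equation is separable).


g(y) = 1, so integrate directly: y = ∫ 39cos(5x) dx = (39/5)sin(5x) + C.


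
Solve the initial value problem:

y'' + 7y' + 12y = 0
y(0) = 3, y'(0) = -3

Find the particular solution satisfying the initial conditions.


Characteristic roots of r² + 7r + 12 = 0 are -3, -4.
General solution y = c₁ e^(-3x) + c₂ e^(-4x).
Apply y(0) = 3: c₁ + c₂ = 3. Apply y'(0) = -3: -3 c₁ - 4 c₂ = -3.
Solve: c₁ = 9, c₂ = -6.
Particular solution: y = 9e^(-3x) - 6e^(-4x).


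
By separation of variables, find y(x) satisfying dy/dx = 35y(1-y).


Separate: dy/[y(1-y)] = 35 dx.
Partial fractions: 1/[y(1-y)] = 1/y + 1/(1-y).
Integrate: ln|y/(1-y)| = 35x + C₀.
Solve for y: y = 1/(1 + Ce^(-35x)).


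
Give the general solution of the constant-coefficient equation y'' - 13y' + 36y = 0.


Characteristic equation: r² - 13r + 36 = 0.
Factor: (r - 4)(r - 9) = 0 ⇒ r = 4, 9 (distinct real).
General solution: y = C₁e^(4x) + C₂e^(9x).


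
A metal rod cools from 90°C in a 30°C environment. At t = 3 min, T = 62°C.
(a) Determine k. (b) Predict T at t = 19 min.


Newton's law: T(t) = T_a + (T₀ - T_a)e^(-kt).
(a) Use T(3) = 62: (62 - 30)/(90 - 30) = e^(-k·3), so k = -ln(0.533)/3 ≈ 0.2095.
(b) Apply k to t = 19: T(19) = 30 + (60)e^(-3.981) ≈ 31.1°C.


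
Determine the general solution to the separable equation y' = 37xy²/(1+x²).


Separate: dy/y² = 37x/(1+x²) dx.
Integrate LHS: ∫ dy/y² = -1/y.
Integrate RHS via u = 1+x²: (37/2)ln(1+x²) + C.
Result: -1/y = (37/2)ln(1+x²) + C.


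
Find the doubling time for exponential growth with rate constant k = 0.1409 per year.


Exponential growth: P(t) = P₀ e^(0.1409t). Set P(t)/P₀ = 2: e^(0.1409t) = 2.
Solve: t = ln(2)/0.1409 ≈ 4.92 years.


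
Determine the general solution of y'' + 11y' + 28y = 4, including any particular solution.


Characteristic roots of r² + 11r + 28 = 0 are -4, -7.
y_h = C₁e^(-4x) + C₂e^(-7x).
Constant forcing; try y_p = A. Then 28A = 4 ⇒ A = 1/7.
General solution: y = C₁e^(-4x) + C₂e^(-7x) + 1/7.


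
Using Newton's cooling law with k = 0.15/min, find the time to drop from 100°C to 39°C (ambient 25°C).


From T(t) = T_a + (T₀ - T_a)e^(-kt), set T(t) = 39:
(39 - 25) / (100 - 25) = e^(-0.15t), so t = -ln(0.187)/0.15 ≈ 11.2 minutes.


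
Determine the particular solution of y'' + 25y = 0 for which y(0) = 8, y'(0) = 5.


Characteristic roots of r² + 25 = 0 are ±5i, so y = C₁cos(5x) + C₂sin(5x).
Apply y(0) = 8: C₁ = 8. Differentiate and apply y'(0) = 5: 5·C₂ = 5, so C₂ = 1.
Particular solution: y = 8cos(5x) + sin(5x).


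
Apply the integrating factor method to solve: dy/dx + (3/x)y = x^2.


P(x) = 3/x ⇒ μ = x^3.
(x^3 y)' = x^5 ⇒ x^3 y = x^6/(6) + C.
Solve for y: y = (1/6)x^3 + C/x^3.


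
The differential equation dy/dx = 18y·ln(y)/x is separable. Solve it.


Separate: dy/[y ln(y)] = 18 dx/x.
Substitute u = ln(y): du/u = 18 dx/x.
Integrate: ln|ln(y)| = 18ln|x| + C₀, hence ln(y) = C·x^18.


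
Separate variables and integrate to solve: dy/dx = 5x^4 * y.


Separate variables: dy/y = 5x^4 dx.
Integrate: ln|y| = x^5 + C₀.
Exponentiate: y = Ce^(x^5).


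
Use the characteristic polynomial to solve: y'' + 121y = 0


Characteristic equation: r² + 121 = 0.
Discriminant is negative; roots r = 0 ± 11i (complex conjugate pair).
General solution uses e^(α x)(C₁ cos(β x) + C₂ sin(β x)): y = C₁cos(11x) + C₂sin(11x).


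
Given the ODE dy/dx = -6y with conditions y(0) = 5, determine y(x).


General solution of y' = -6y is y = Ce^(-6x).
Apply y(0) = 5: C = 5.
Particular solution: y = 5e^(-6x).


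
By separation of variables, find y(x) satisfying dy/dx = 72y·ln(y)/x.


Separate: dy/[y ln(y)] = 72 dx/x.
Substitute u = ln(y): du/u = 72 dx/x.
Integrate: ln|ln(y)| = 72ln|x| + C₀, hence ln(y) = C·x^72.


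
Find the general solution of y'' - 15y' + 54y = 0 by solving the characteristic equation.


Characteristic equation: r² - 15r + 54 = 0.
Factor: (r - 9)(r - 6) = 0 ⇒ r = 9, 6 (distinct real).
General solution: y = C₁e^(9x) + C₂e^(6x).


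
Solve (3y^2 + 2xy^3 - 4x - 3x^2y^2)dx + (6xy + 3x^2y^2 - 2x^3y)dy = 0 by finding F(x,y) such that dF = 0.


Check exactness: ∂M/∂y = 6y + 6xy^2 - 6x^2y and ∂N/∂x = 6y + 6xy^2 - 6x^2y; equal, so the equation is exact.
Integrate M with respect to x (treating y as constant): ∫M dx = 3xy^2 + x^2y^3 - 2x^2 - x^3y^2 + h(y).
Differentiate w.r.t. y and set equal to N: all terms match, so h'(y) = 0 and h is a constant absorbed into C.
General solution: 3xy^2 + x^2y^3 - 2x^2 - x^3y^2 = C.


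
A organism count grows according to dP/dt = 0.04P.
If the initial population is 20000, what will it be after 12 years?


The ODE dP/dt = 0.04P has solution P(t) = P(0)e^(0.04t).
Substitute P(0) = 20000 and t = 12: P(12) = 20000 e^(0.48) ≈ 32321.


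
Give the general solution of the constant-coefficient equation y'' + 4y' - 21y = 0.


Characteristic equation: r² + 4r - 21 = 0.
Factor: (r + 7)(r - 3) = 0 ⇒ r = -7, 3 (distinct real).
General solution: y = C₁e^(-7x) + C₂e^(3x).


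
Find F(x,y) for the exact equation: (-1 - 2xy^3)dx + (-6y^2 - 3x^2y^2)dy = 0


Check exactness: ∂M/∂y = -6xy^2 and ∂N/∂x = -6xy^2; equal, so the equation is exact.
Integrate M with respect to x (treating y as constant): ∫M dx = -x - x^2y^3 + h(y).
Differentiate w.r.t. y and set equal to N: the x-dependent terms already match, leaving h'(y) = -6y^2. Integrate: h(y) = -2y^3.
So F(x,y) = -x - 2y^3 - x^2y^3.
General solution: -x - 2y^3 - x^2y^3 = C.


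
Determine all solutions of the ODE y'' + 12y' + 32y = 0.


Characteristic equation: r² + 12r + 32 = 0.
Factor: (r + 4)(r + 8) = 0 ⇒ r = -4, -8 (distinct real).
General solution: y = C₁e^(-4x) + C₂e^(-8x).


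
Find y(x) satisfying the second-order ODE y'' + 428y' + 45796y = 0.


Characteristic equation: r² + 428r + 45796 = 0, i.e. (r + 214)² = 0.
Repeated root r = -214; include an x factor for the second linearly independent solution.
General solution: y = (C₁ + C₂x)e^(-214x).


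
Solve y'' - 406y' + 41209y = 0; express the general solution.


Characteristic equation: r² - 406r + 41209 = 0, i.e. (r - 203)² = 0.
Repeated root r = 203; include an x factor for the second linearly independent solution.
General solution: y = (C₁ + C₂x)e^(203x).


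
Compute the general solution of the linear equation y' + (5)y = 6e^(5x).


P(x) = 5 ⇒ μ = e^(5x).
(μ y)' = 6e^(10x) ⇒ μ y = (6/10)e^(10x) + C.
Divide by μ: y = (3/5)e^(5x) + Ce^(-5x).


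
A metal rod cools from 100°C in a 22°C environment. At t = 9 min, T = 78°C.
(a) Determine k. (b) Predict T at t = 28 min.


Newton's law: T(t) = T_a + (T₀ - T_a)e^(-kt).
(a) Use T(9) = 78: (78 - 22)/(100 - 22) = e^(-k·9), so k = -ln(0.718)/9 ≈ 0.0368.
(b) Apply k to t = 28: T(28) = 22 + (78)e^(-1.031) ≈ 49.8°C.


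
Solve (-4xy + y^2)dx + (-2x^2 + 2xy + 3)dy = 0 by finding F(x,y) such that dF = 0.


Check exactness: ∂M/∂y = -4x + 2y and ∂N/∂x = -4x + 2y; equal, so the equation is exact.
Integrate M with respect to x (treating y as constant): ∫M dx = -2x^2y + xy^2 + h(y).
Differentiate w.r.t. y and set equal to N: the x-dependent terms already match, leaving h'(y) = 3. Integrate: h(y) = 3y.
So F(x,y) = -2x^2y + xy^2 + 3y.
General solution: -2x^2y + xy^2 + 3y = C.


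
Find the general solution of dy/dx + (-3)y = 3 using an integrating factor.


P(x) = -3 ⇒ μ = e^(-3x).
(μ y)' = 3e^(-3x) ⇒ μ y = -e^(-3x) + C.
Divide by μ: y = -1 + Ce^(3x).


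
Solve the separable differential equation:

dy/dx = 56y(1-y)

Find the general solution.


Separate: dy/[y(1-y)] = 56 dx.
Partial fractions: 1/[y(1-y)] = 1/y + 1/(1-y).
Integrate: ln|y/(1-y)| = 56x + C₀.
Solve for y: y = 1/(1 + Ce^(-56x)).


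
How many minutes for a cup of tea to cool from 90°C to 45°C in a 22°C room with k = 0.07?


From T(t) = T_a + (T₀ - T_a)e^(-kt), set T(t) = 45:
(45 - 22) / (90 - 22) = e^(-0.07t), so t = -ln(0.338)/0.07 ≈ 15.5 minutes.


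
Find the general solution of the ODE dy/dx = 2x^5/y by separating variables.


Separate variables: y dy = 2x^5 dx.
Integrate both sides: y²/2 = (1/3)x^6 + C₀.
Multiply by 2: y² = (2/3)x^6 + C.


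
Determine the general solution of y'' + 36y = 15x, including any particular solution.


Homogeneous: r² + 36 = 0 ⇒ r = ±6i, y_h = C₁cos(6x) + C₂sin(6x).
Polynomial forcing; try y_p = Ax + B. Then y_p'' + 36 y_p = 36(Ax + B) = 15x, so B = 0 and A = 5/12.
General solution: y = C₁cos(6x) + C₂sin(6x) + (5/12)x.


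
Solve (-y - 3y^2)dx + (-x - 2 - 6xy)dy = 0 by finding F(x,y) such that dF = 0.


Check exactness: ∂M/∂y = -1 - 6y and ∂N/∂x = -1 - 6y; equal, so the equation is exact.
Integrate M with respect to x (treating y as constant): ∫M dx = -xy - 3xy^2 + h(y).
Differentiate w.r.t. y and set equal to N: the x-dependent terms already match, leaving h'(y) = -2. Integrate: h(y) = -2y.
So F(x,y) = -xy - 2y - 3xy^2.
General solution: -xy - 2y - 3xy^2 = C.


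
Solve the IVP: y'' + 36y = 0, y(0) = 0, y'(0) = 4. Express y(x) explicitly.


Characteristic roots of r² + 36 = 0 are ±6i, so y = C₁cos(6x) + C₂sin(6x).
Apply y(0) = 0: C₁ = 0. Differentiate and apply y'(0) = 4: 6·C₂ = 4, so C₂ = 2/3.
Particular solution: y = (2/3)sin(6x).


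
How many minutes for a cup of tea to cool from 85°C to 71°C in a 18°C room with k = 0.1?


From T(t) = T_a + (T₀ - T_a)e^(-kt), set T(t) = 71:
(71 - 18) / (85 - 18) = e^(-0.1t), so t = -ln(0.791)/0.1 ≈ 2.3 minutes.


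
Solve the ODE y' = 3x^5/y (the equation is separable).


Separate variables: y dy = 3x^5 dx.
Integrate both sides: y²/2 = (1/2)x^6 + C₀.
Multiply by 2: y² = x^6 + C.


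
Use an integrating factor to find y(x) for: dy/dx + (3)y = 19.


P(x) = 3, Q(x) = 19; integrating factor μ = e^(3x).
(μ y)' = 19e^(3x) ⇒ μ y = (19/3)e^(3x) + C.
Divide by μ: y = 19/3 + Ce^(-3x).


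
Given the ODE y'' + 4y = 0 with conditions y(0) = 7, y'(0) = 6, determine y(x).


Characteristic roots of r² + 4 = 0 are ±2i, so y = C₁cos(2x) + C₂sin(2x).
Apply y(0) = 7: C₁ = 7. Differentiate and apply y'(0) = 6: 2·C₂ = 6, so C₂ = 3.
Particular solution: y = 7cos(2x) + 3sin(2x).


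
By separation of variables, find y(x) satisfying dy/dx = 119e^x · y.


Separate variables: dy/y = 119e^x dx.
Integrate: ln|y| = 119e^x + C₀.
Exponentiate: y = Ce^(119e^x).


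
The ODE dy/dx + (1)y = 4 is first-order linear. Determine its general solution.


P(x) = 1, Q(x) = 4; integrating factor μ = e^(x).
(μ y)' = 4e^(x) ⇒ μ y = 4e^(x) + C.
Divide by μ: y = 4 + Ce^(-x).


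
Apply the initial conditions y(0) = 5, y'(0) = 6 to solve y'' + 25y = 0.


Characteristic roots of r² + 25 = 0 are ±5i, so y = C₁cos(5x) + C₂sin(5x).
Apply y(0) = 5: C₁ = 5. Differentiate and apply y'(0) = 6: 5·C₂ = 6, so C₂ = 6/5.
Particular solution: y = 5cos(5x) + (6/5)sin(5x).


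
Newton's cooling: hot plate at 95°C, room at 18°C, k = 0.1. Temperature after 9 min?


Newton's law: dT/dt = -k(T - T_a) has solution T(t) = T_a + (T₀ - T_a)e^(-kt).
Plug in T_a = 18, T₀ = 95, k = 0.1, t = 9: T(9) = 18 + (77)e^(-0.90) ≈ 49.3°C.


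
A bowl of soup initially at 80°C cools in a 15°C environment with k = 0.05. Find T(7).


Newton's law: dT/dt = -k(T - T_a) has solution T(t) = T_a + (T₀ - T_a)e^(-kt).
Plug in T_a = 15, T₀ = 80, k = 0.05, t = 7: T(7) = 15 + (65)e^(-0.35) ≈ 60.8°C.


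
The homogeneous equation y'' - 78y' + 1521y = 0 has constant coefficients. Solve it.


Characteristic equation: r² - 78r + 1521 = 0, i.e. (r - 39)² = 0.
Repeated root r = 39; include an x factor for the second linearly independent solution.
General solution: y = (C₁ + C₂x)e^(39x).


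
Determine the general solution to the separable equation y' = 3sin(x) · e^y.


Separate: e^(-y) dy = 3sin(x) dx.
Integrate: -e^(-y) = -3cos(x) + C₀.
Rearrange: e^(-y) = 3cos(x) + C.


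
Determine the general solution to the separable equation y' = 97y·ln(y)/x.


Separate: dy/[y ln(y)] = 97 dx/x.
Substitute u = ln(y): du/u = 97 dx/x.
Integrate: ln|ln(y)| = 97ln|x| + C₀, hence ln(y) = C·x^97.
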